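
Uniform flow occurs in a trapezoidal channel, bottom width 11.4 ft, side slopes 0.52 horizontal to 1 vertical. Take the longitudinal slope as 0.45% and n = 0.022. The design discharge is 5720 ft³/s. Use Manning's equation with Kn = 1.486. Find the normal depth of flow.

Manning's equation rearranged: A R^(2/3) = nQ / (1.486·√S) = 0.022 × 5720 / (1.486 × √0.0045) = 1262.
At y = 19.1 ft: A R^(2/3) = 1559 — too large.
At y = 12.2 ft: A R^(2/3) = 679.8 — too small.
At y = 17.1 ft: A R^(2/3) = 1263 — matches.

y_n = 17.1 ft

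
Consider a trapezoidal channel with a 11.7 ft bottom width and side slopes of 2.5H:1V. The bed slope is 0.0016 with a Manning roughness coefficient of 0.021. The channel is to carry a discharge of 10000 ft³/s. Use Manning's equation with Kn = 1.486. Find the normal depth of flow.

y_n = 16.2 ft

Manning's equation rearranged: A R^(2/3) = nQ / (1.486·√S) = 0.021 × 10000 / (1.486 × √0.0016) = 3533.
At y = 14.1 ft: A R^(2/3) = 2549 — short.
At y = 17.7 ft: A R^(2/3) = 4365 — over.
At y = 16.2 ft: A R^(2/3) = 3535 — ≈ 3533.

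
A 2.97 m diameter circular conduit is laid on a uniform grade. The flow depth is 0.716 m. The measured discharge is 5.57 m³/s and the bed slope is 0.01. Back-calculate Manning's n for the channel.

For a circular section of diameter D = 2.97 m at depth y = 0.716 m, the central angle is θ = 2 arccos(1 − 2y/D) = 2.053 rad. Then A = (D²/8)(θ − sin θ) = 1.287 m² and P = Dθ/2 = 3.049 m.
Hydraulic radius R = A/P = 1.287/3.049 = 0.4221 m.
Rearranging Manning's equation: n = (1/Q) A R^(2/3) S^(1/2) = (1/5.57) × 1.287 × 0.4221^(2/3) × √0.01 = 0.013.

n = 0.013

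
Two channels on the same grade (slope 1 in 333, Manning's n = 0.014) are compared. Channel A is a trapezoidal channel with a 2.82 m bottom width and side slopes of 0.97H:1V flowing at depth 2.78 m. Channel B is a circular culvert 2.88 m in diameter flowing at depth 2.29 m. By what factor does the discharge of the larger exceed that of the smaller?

3.87

Channel A: With bottom width b = 2.82 m and side slope z = 0.97: A = (b + zy)y = (2.82 + 0.97×2.78)×2.78 = 15.34 m²; P = b + 2y√(1+z²) = 2.82 + 2×2.78×1.393 = 10.57 m. Hydraulic radius R = A/P = 15.34/10.57 = 1.451 m. Q_A = (1/0.014)·15.34·1.451^(2/3)·√0.003003 = 76.96 m³/s.
Channel B: For a circular section of diameter D = 2.88 m at depth y = 2.29 m, the central angle is θ = 2 arccos(1 − 2y/D) = 4.404 rad. Then A = (D²/8)(θ − sin θ) = 5.554 m² and P = Dθ/2 = 6.342 m. Hydraulic radius R = A/P = 5.554/6.342 = 0.8758 m. Q_B = (1/0.014)·5.554·0.8758^(2/3)·√0.003003 = 19.9 m³/s.
The larger discharge is 76.96 m³/s and the smaller is 19.9 m³/s; the ratio is 3.87.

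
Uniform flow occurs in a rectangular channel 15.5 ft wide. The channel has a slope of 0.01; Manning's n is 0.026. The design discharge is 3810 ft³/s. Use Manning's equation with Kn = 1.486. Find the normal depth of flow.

Manning's equation rearranged: A R^(2/3) = nQ / (1.486·√S) = 0.026 × 3810 / (1.486 × √0.01) = 666.6.
At y = 17.6 ft: A R^(2/3) = 837.7 — high.
At y = 14.6 ft: A R^(2/3) = 667.2 — ≈ 666.6.

y_n = 14.6 ft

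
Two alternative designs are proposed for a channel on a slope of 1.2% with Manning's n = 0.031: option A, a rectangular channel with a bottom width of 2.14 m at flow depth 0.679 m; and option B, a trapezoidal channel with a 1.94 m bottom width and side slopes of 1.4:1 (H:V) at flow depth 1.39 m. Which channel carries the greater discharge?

Channel A: Flow area A = b·y = 2.14 × 0.679 = 1.453 m². Wetted perimeter P = b + 2y = 2.14 + 2×0.679 = 3.498 m. Hydraulic radius R = A/P = 1.453/3.498 = 0.4154 m. Q_A = (1/0.031)·1.453·0.4154^(2/3)·√0.012 = 2.859 m³/s.
Channel B: With bottom width b = 1.94 m and side slope z = 1.4: A = (b + zy)y = (1.94 + 1.4×1.39)×1.39 = 5.402 m²; P = b + 2y√(1+z²) = 1.94 + 2×1.39×1.72 = 6.723 m. Hydraulic radius R = A/P = 5.402/6.723 = 0.8035 m. Q_B = (1/0.031)·5.402·0.8035^(2/3)·√0.012 = 16.5 m³/s.
Q_A = 2.859 m³/s vs Q_B = 16.5 m³/s, so channel B carries more.

channel B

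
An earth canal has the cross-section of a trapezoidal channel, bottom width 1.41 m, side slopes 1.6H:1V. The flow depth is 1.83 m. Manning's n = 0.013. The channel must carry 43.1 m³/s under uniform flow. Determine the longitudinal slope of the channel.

S = 0.0053

With bottom width b = 1.41 m and side slope z = 1.6: A = (b + zy)y = (1.41 + 1.6×1.83)×1.83 = 7.939 m²; P = b + 2y√(1+z²) = 1.41 + 2×1.83×1.887 = 8.316 m.
Hydraulic radius R = A/P = 7.939/8.316 = 0.9546 m.
From Manning's equation, S = [nQ / (1 A R^(2/3))]² = [0.013 × 43.1 / (1 × 7.939 × 0.9546^(2/3))]² = 0.0053.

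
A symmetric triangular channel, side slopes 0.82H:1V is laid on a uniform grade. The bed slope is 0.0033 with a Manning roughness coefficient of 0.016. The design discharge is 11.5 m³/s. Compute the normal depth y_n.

y_n = 2.22 m

Manning's equation rearranged: A R^(2/3) = nQ / (1·√S) = 0.016 × 11.5 / (√0.0033) = 3.203.
Try y = 2.76 m: A R^(2/3) = 5.715 — too large.
Try y = 1.94 m: A R^(2/3) = 2.232 — too small.
Try y = 2.22 m: A R^(2/3) = 3.198 — close enough.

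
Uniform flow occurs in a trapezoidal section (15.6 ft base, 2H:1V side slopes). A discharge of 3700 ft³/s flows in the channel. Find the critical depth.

y_c = 8.48 ft

At critical depth, Q² T / (g A³) = 1, i.e. A³/T = Q²/g = 3700²/32.2 = 425200.
Try y = 10.6 ft: A³/T = 1023000 — too large.
Try y = 6.53 ft: A³/T = 157100 — too small.
Try y = 8.48 ft: A³/T = 425100 — ≈ 425200.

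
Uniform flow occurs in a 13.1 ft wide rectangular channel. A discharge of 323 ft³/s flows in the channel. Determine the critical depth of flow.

For a rectangular channel, critical depth y_c = (q²/g)^(1/3) where q = Q/b = 323/13.1 = 24.66 ft²/s.
So y_c = (24.66²/32.2)^(1/3) = 2.66 ft.

y_c = 2.66 ft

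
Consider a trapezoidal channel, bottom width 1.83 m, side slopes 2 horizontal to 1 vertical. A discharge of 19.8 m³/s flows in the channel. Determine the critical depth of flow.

At critical depth, Q² T / (g A³) = 1, i.e. A³/T = Q²/g = 19.8²/9.81 = 39.96.
At y = 1.73 m: A³/T = 87.6 — high.
At y = 1.15 m: A³/T = 16.66 — low.
At y = 1.43 m: A³/T = 39.96 — ≈ 39.96.

y_c = 1.43 m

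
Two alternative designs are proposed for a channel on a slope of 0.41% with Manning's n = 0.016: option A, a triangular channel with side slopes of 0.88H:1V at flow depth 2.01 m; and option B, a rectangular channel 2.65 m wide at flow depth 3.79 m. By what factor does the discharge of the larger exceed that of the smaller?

Channel A: For a triangular section with side slope z = 0.88: A = zy² = 0.88×2.01² = 3.555 m²; P = 2y√(1+z²) = 2×2.01×1.332 = 5.355 m. Hydraulic radius R = A/P = 3.555/5.355 = 0.6639 m. Q_A = (1/0.016)·3.555·0.6639^(2/3)·√0.0041 = 10.83 m³/s.
Channel B: Flow area A = b·y = 2.65 × 3.79 = 10.04 m². Wetted perimeter P = b + 2y = 2.65 + 2×3.79 = 10.23 m. Hydraulic radius R = A/P = 10.04/10.23 = 0.9818 m. Q_B = (1/0.016)·10.04·0.9818^(2/3)·√0.0041 = 39.7 m³/s.
The larger discharge is 39.7 m³/s and the smaller is 10.83 m³/s; the ratio is 3.67.

3.67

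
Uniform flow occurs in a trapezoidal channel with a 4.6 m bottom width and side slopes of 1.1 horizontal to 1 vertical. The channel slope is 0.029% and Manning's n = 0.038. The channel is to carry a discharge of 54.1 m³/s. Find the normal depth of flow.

Manning's equation rearranged: A R^(2/3) = nQ / (1·√S) = 0.038 × 54.1 / (√0.00029) = 120.7.
Try y = 6.91 m: A R^(2/3) = 188.9 — high.
Try y = 4.07 m: A R^(2/3) = 62.72 — low.
Try y = 5.6 m: A R^(2/3) = 120.7 — close enough.

y_n = 5.6 m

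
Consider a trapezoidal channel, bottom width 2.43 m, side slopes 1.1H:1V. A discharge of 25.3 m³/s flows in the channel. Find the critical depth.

y_c = 1.71 m

At critical depth, Q² T / (g A³) = 1, i.e. A³/T = Q²/g = 25.3²/9.81 = 65.25.
Try y = 1.49 m: A³/T = 39.04 — low.
Try y = 2.05 m: A³/T = 127.7 — high.
Try y = 1.71 m: A³/T = 64.7 — ≈ 65.25.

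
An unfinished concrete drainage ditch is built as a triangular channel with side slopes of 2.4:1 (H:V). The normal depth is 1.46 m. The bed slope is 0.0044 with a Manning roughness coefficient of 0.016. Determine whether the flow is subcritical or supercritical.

For a triangular section with side slope z = 2.4: A = zy² = 2.4×1.46² = 5.116 m²; P = 2y√(1+z²) = 2×1.46×2.6 = 7.592 m.
Hydraulic radius R = A/P = 5.116/7.592 = 0.6738 m.
V = (1/n) R^(2/3) √S = (1/0.016) × 0.6738^(2/3) × √0.0044 = 3.186 m/s. Hydraulic depth D_h = A/T = 5.116/7.008 = 0.73 m.
Froude number Fr = V/√(g·D_h) = 3.186/√(9.81×0.73) = 1.19, which is greater than 1, so the flow is supercritical.

supercritical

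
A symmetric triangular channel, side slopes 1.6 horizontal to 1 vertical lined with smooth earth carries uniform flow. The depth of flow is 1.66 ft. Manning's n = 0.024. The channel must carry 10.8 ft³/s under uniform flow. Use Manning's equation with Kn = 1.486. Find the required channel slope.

For a triangular section with side slope z = 1.6: A = zy² = 1.6×1.66² = 4.409 ft²; P = 2y√(1+z²) = 2×1.66×1.887 = 6.264 ft.
Hydraulic radius R = A/P = 4.409/6.264 = 0.7038 ft.
From Manning's equation, S = [nQ / (1.486 A R^(2/3))]² = [0.024 × 10.8 / (1.486 × 4.409 × 0.7038^(2/3))]² = 0.0025.

S = 0.0025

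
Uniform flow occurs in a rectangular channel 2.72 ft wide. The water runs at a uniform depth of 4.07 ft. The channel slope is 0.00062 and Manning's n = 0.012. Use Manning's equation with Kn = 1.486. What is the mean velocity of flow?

Flow area A = b·y = 2.72 × 4.07 = 11.07 ft². Wetted perimeter P = b + 2y = 2.72 + 2×4.07 = 10.86 ft.
Hydraulic radius R = A/P = 11.07/10.86 = 1.019 ft.
From Manning's equation, V = (1.486/n) R^(2/3) S^(1/2) = (1.486/0.012) × 1.019^(2/3) × 0.00062^(1/2) = 3.12 ft/s.

V = 3.12 ft/s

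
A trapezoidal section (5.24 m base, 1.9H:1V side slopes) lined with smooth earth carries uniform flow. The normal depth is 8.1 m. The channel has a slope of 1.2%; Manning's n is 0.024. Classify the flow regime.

With bottom width b = 5.24 m and side slope z = 1.9: A = (b + zy)y = (5.24 + 1.9×8.1)×8.1 = 167.1 m²; P = b + 2y√(1+z²) = 5.24 + 2×8.1×2.147 = 40.02 m.
Hydraulic radius R = A/P = 167.1/40.02 = 4.175 m.
V = (1/n) R^(2/3) √S = (1/0.024) × 4.175^(2/3) × √0.012 = 11.83 m/s. Hydraulic depth D_h = A/T = 167.1/36.02 = 4.639 m.
Froude number Fr = V/√(g·D_h) = 11.83/√(9.81×4.639) = 1.75, which is greater than 1, so the flow is supercritical.

supercritical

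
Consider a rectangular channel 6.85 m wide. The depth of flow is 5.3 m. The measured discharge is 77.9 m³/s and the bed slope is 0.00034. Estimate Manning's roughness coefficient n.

n = 0.014

Flow area A = b·y = 6.85 × 5.3 = 36.3 m². Wetted perimeter P = b + 2y = 6.85 + 2×5.3 = 17.45 m.
Hydraulic radius R = A/P = 36.3/17.45 = 2.081 m.
Rearranging Manning's equation: n = (1/Q) A R^(2/3) S^(1/2) = (1/77.9) × 36.3 × 2.081^(2/3) × √0.00034 = 0.014.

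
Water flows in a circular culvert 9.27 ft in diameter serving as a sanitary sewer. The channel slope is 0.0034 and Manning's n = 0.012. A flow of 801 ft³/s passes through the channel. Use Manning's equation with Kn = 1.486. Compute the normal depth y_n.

y_n = 7.13 ft

Manning's equation rearranged: A R^(2/3) = nQ / (1.486·√S) = 0.012 × 801 / (1.486 × √0.0034) = 110.9.
Try y = 5.02 ft: A R^(2/3) = 67.5 — low.
Try y = 8.48 ft: A R^(2/3) = 126.7 — high.
Try y = 7.13 ft: A R^(2/3) = 110.9 — matches.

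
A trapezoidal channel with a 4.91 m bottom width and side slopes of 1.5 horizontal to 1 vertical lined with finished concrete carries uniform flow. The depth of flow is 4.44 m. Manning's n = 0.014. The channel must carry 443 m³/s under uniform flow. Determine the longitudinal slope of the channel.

S = 0.0044

With bottom width b = 4.91 m and side slope z = 1.5: A = (b + zy)y = (4.91 + 1.5×4.44)×4.44 = 51.37 m²; P = b + 2y√(1+z²) = 4.91 + 2×4.44×1.803 = 20.92 m.
Hydraulic radius R = A/P = 51.37/20.92 = 2.456 m.
From Manning's equation, S = [nQ / (1 A R^(2/3))]² = [0.014 × 443 / (1 × 51.37 × 2.456^(2/3))]² = 0.0044.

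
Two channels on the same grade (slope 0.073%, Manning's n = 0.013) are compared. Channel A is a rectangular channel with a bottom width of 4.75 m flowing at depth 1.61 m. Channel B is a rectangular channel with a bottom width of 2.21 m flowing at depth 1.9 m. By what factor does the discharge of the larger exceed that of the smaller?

Channel A: Flow area A = b·y = 4.75 × 1.61 = 7.648 m². Wetted perimeter P = b + 2y = 4.75 + 2×1.61 = 7.97 m. Hydraulic radius R = A/P = 7.648/7.97 = 0.9595 m. Q_A = (1/0.013)·7.648·0.9595^(2/3)·√0.00073 = 15.46 m³/s.
Channel B: Flow area A = b·y = 2.21 × 1.9 = 4.199 m². Wetted perimeter P = b + 2y = 2.21 + 2×1.9 = 6.01 m. Hydraulic radius R = A/P = 4.199/6.01 = 0.6987 m. Q_B = (1/0.013)·4.199·0.6987^(2/3)·√0.00073 = 6.871 m³/s.
The larger discharge is 15.46 m³/s and the smaller is 6.871 m³/s; the ratio is 2.25.

2.25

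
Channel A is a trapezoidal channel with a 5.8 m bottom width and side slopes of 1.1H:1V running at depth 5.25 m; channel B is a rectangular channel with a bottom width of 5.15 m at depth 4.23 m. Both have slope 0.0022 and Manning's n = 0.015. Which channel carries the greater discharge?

Channel A: With bottom width b = 5.8 m and side slope z = 1.1: A = (b + zy)y = (5.8 + 1.1×5.25)×5.25 = 60.77 m²; P = b + 2y√(1+z²) = 5.8 + 2×5.25×1.487 = 21.41 m. Hydraulic radius R = A/P = 60.77/21.41 = 2.838 m. Q_A = (1/0.015)·60.77·2.838^(2/3)·√0.0022 = 380.9 m³/s.
Channel B: Flow area A = b·y = 5.15 × 4.23 = 21.78 m². Wetted perimeter P = b + 2y = 5.15 + 2×4.23 = 13.61 m. Hydraulic radius R = A/P = 21.78/13.61 = 1.601 m. Q_B = (1/0.015)·21.78·1.601^(2/3)·√0.0022 = 93.21 m³/s.
Q_A = 380.9 m³/s vs Q_B = 93.21 m³/s, so channel A carries more.

channel A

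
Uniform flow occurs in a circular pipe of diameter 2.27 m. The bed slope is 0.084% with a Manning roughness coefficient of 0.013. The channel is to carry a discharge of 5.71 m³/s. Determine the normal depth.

y_n = 1.72 m

Manning's equation rearranged: A R^(2/3) = nQ / (1·√S) = 0.013 × 5.71 / (√0.00084) = 2.561.
Try y = 1.51 m: A R^(2/3) = 2.168 — low.
Try y = 1.89 m: A R^(2/3) = 2.812 — high.
Try y = 1.72 m: A R^(2/3) = 2.56 — matches.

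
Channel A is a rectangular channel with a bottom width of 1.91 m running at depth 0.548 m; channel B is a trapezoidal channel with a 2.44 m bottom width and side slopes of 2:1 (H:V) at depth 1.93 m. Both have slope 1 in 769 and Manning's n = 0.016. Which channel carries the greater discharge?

channel B

Channel A: Flow area A = b·y = 1.91 × 0.548 = 1.047 m². Wetted perimeter P = b + 2y = 1.91 + 2×0.548 = 3.006 m. Hydraulic radius R = A/P = 1.047/3.006 = 0.3482 m. Q_A = (1/0.016)·1.047·0.3482^(2/3)·√0.0013 = 1.168 m³/s.
Channel B: With bottom width b = 2.44 m and side slope z = 2: A = (b + zy)y = (2.44 + 2×1.93)×1.93 = 12.16 m²; P = b + 2y√(1+z²) = 2.44 + 2×1.93×2.236 = 11.07 m. Hydraulic radius R = A/P = 12.16/11.07 = 1.098 m. Q_B = (1/0.016)·12.16·1.098^(2/3)·√0.0013 = 29.17 m³/s.
Q_A = 1.168 m³/s vs Q_B = 29.17 m³/s, so channel B carries more.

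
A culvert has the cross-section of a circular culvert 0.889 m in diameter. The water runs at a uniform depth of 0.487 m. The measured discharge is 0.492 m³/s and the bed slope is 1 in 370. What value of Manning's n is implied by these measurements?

n = 0.014

For a circular section of diameter D = 0.889 m at depth y = 0.487 m, the central angle is θ = 2 arccos(1 − 2y/D) = 3.333 rad. Then A = (D²/8)(θ − sin θ) = 0.3481 m² and P = Dθ/2 = 1.482 m.
Hydraulic radius R = A/P = 0.3481/1.482 = 0.2349 m.
Rearranging Manning's equation: n = (1/Q) A R^(2/3) S^(1/2) = (1/0.492) × 0.3481 × 0.2349^(2/3) × √0.002703 = 0.014.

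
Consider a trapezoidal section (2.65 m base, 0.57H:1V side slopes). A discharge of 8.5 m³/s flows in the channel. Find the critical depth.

y_c = 0.946 m

At critical depth, Q² T / (g A³) = 1, i.e. A³/T = Q²/g = 8.5²/9.81 = 7.365.
Trying y = 1.09 m: A³/T = 11.65 — too large.
Trying y = 0.759 m: A³/T = 3.644 — too small.
Trying y = 0.946 m: A³/T = 7.365 — ≈ 7.365.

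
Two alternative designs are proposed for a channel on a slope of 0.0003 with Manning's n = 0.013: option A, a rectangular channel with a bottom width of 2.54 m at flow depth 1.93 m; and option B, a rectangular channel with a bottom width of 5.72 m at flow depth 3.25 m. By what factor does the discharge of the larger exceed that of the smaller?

Channel A: Flow area A = b·y = 2.54 × 1.93 = 4.902 m². Wetted perimeter P = b + 2y = 2.54 + 2×1.93 = 6.4 m. Hydraulic radius R = A/P = 4.902/6.4 = 0.766 m. Q_A = (1/0.013)·4.902·0.766^(2/3)·√0.0003 = 5.468 m³/s.
Channel B: Flow area A = b·y = 5.72 × 3.25 = 18.59 m². Wetted perimeter P = b + 2y = 5.72 + 2×3.25 = 12.22 m. Hydraulic radius R = A/P = 18.59/12.22 = 1.521 m. Q_B = (1/0.013)·18.59·1.521^(2/3)·√0.0003 = 32.76 m³/s.
The larger discharge is 32.76 m³/s and the smaller is 5.468 m³/s; the ratio is 5.99.

5.99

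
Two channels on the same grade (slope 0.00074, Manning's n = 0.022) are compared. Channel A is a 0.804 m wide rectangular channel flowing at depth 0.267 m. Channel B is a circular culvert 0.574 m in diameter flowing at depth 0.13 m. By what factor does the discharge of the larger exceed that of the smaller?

7.94

Channel A: Flow area A = b·y = 0.804 × 0.267 = 0.2147 m². Wetted perimeter P = b + 2y = 0.804 + 2×0.267 = 1.338 m. Hydraulic radius R = A/P = 0.2147/1.338 = 0.1604 m. Q_A = (1/0.022)·0.2147·0.1604^(2/3)·√0.00074 = 0.07837 m³/s.
Channel B: For a circular section of diameter D = 0.574 m at depth y = 0.13 m, the central angle is θ = 2 arccos(1 − 2y/D) = 1.984 rad. Then A = (D²/8)(θ − sin θ) = 0.04399 m² and P = Dθ/2 = 0.5694 m. Hydraulic radius R = A/P = 0.04399/0.5694 = 0.07726 m. Q_B = (1/0.022)·0.04399·0.07726^(2/3)·√0.00074 = 0.009866 m³/s.
The larger discharge is 0.07837 m³/s and the smaller is 0.009866 m³/s; the ratio is 7.94.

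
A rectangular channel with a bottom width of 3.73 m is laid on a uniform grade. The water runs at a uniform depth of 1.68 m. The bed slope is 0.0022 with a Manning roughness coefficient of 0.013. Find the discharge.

Q = 20.8 m³/s

Flow area A = b·y = 3.73 × 1.68 = 6.266 m². Wetted perimeter P = b + 2y = 3.73 + 2×1.68 = 7.09 m.
Hydraulic radius R = A/P = 6.266/7.09 = 0.8838 m.
Manning's equation: Q = (1/n) A R^(2/3) S^(1/2) = (1/0.013) × 6.266 × 0.8838^(2/3) × 0.0022^(1/2) = 20.8 m³/s.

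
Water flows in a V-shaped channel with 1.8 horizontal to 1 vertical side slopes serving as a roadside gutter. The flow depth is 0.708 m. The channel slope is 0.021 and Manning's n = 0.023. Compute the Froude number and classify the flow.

For a triangular section with side slope z = 1.8: A = zy² = 1.8×0.708² = 0.9023 m²; P = 2y√(1+z²) = 2×0.708×2.059 = 2.916 m.
Hydraulic radius R = A/P = 0.9023/2.916 = 0.3095 m.
V = (1/n) R^(2/3) √S = (1/0.023) × 0.3095^(2/3) × √0.021 = 2.883 m/s. Hydraulic depth D_h = A/T = 0.9023/2.549 = 0.354 m.
Froude number Fr = V/√(g·D_h) = 2.883/√(9.81×0.354) = 1.55, which is greater than 1, so the flow is supercritical.

supercritical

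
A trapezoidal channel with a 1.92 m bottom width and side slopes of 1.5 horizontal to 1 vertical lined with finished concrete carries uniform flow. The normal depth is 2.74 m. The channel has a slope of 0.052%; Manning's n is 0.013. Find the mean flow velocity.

V = 2.2 m/s

With bottom width b = 1.92 m and side slope z = 1.5: A = (b + zy)y = (1.92 + 1.5×2.74)×2.74 = 16.52 m²; P = b + 2y√(1+z²) = 1.92 + 2×2.74×1.803 = 11.8 m.
Hydraulic radius R = A/P = 16.52/11.8 = 1.4 m.
From Manning's equation, V = (1/n) R^(2/3) S^(1/2) = (1/0.013) × 1.4^(2/3) × 0.00052^(1/2) = 2.2 m/s.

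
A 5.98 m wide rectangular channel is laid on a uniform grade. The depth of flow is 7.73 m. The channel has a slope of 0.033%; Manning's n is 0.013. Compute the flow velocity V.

Flow area A = b·y = 5.98 × 7.73 = 46.23 m². Wetted perimeter P = b + 2y = 5.98 + 2×7.73 = 21.44 m.
Hydraulic radius R = A/P = 46.23/21.44 = 2.156 m.
From Manning's equation, V = (1/n) R^(2/3) S^(1/2) = (1/0.013) × 2.156^(2/3) × 0.00033^(1/2) = 2.33 m/s.

V = 2.33 m/s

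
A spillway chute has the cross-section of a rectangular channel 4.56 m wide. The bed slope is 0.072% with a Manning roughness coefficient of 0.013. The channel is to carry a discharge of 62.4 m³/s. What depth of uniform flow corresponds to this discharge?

Manning's equation rearranged: A R^(2/3) = nQ / (1·√S) = 0.013 × 62.4 / (√0.00072) = 30.23.
At y = 5.62 m: A R^(2/3) = 35.38 — over.
At y = 3.9 m: A R^(2/3) = 22.67 — short.
At y = 4.93 m: A R^(2/3) = 30.23 — close enough.

y_n = 4.93 m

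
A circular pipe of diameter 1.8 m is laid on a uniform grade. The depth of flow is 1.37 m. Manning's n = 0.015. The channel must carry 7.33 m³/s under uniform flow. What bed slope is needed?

S = 0.0063

For a circular section of diameter D = 1.8 m at depth y = 1.37 m, the central angle is θ = 2 arccos(1 − 2y/D) = 4.241 rad. Then A = (D²/8)(θ − sin θ) = 2.078 m² and P = Dθ/2 = 3.816 m.
Hydraulic radius R = A/P = 2.078/3.816 = 0.5445 m.
From Manning's equation, S = [nQ / (1 A R^(2/3))]² = [0.015 × 7.33 / (1 × 2.078 × 0.5445^(2/3))]² = 0.0063.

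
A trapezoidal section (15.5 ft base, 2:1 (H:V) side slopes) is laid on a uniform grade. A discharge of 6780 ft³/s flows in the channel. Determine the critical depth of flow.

y_c = 11.5 ft

At critical depth, Q² T / (g A³) = 1, i.e. A³/T = Q²/g = 6780²/32.2 = 1428000.
Trying y = 13.6 ft: A³/T = 2802000 — high.
Trying y = 11.5 ft: A³/T = 1411000 — ≈ 1428000.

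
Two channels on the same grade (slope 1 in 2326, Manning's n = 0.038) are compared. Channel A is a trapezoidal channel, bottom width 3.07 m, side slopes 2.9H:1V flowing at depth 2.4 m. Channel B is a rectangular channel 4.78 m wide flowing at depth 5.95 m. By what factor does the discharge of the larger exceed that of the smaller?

1.38

Channel A: With bottom width b = 3.07 m and side slope z = 2.9: A = (b + zy)y = (3.07 + 2.9×2.4)×2.4 = 24.07 m²; P = b + 2y√(1+z²) = 3.07 + 2×2.4×3.068 = 17.79 m. Hydraulic radius R = A/P = 24.07/17.79 = 1.353 m. Q_A = (1/0.038)·24.07·1.353^(2/3)·√0.0004299 = 16.07 m³/s.
Channel B: Flow area A = b·y = 4.78 × 5.95 = 28.44 m². Wetted perimeter P = b + 2y = 4.78 + 2×5.95 = 16.68 m. Hydraulic radius R = A/P = 28.44/16.68 = 1.705 m. Q_B = (1/0.038)·28.44·1.705^(2/3)·√0.0004299 = 22.15 m³/s.
The larger discharge is 22.15 m³/s and the smaller is 16.07 m³/s; the ratio is 1.38.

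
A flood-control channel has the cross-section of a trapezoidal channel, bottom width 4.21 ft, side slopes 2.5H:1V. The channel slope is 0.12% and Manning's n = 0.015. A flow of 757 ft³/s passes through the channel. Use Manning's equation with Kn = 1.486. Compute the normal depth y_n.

y_n = 5.71 ft

Manning's equation rearranged: A R^(2/3) = nQ / (1.486·√S) = 0.015 × 757 / (1.486 × √0.0012) = 220.6.
Trying y = 6.95 ft: A R^(2/3) = 352.6 — over.
Trying y = 4.09 ft: A R^(2/3) = 101.4 — short.
Trying y = 5.71 ft: A R^(2/3) = 220.5 — ≈ 220.6.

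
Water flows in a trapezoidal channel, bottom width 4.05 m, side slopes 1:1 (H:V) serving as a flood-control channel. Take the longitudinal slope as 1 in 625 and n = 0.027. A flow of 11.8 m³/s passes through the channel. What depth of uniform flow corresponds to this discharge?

Manning's equation rearranged: A R^(2/3) = nQ / (1·√S) = 0.027 × 11.8 / (√0.0016) = 7.965.
At y = 1.64 m: A R^(2/3) = 9.786 — over.
At y = 1.16 m: A R^(2/3) = 5.314 — short.
At y = 1.46 m: A R^(2/3) = 7.956 — close enough.

y_n = 1.46 m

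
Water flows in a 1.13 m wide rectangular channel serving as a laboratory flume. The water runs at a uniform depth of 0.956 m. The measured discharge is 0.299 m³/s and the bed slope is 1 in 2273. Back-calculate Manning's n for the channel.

n = 0.038

Flow area A = b·y = 1.13 × 0.956 = 1.08 m². Wetted perimeter P = b + 2y = 1.13 + 2×0.956 = 3.042 m.
Hydraulic radius R = A/P = 1.08/3.042 = 0.3551 m.
Rearranging Manning's equation: n = (1/Q) A R^(2/3) S^(1/2) = (1/0.299) × 1.08 × 0.3551^(2/3) × √0.0004399 = 0.038.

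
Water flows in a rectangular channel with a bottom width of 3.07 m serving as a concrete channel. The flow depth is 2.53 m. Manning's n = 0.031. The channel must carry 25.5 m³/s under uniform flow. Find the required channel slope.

Flow area A = b·y = 3.07 × 2.53 = 7.767 m². Wetted perimeter P = b + 2y = 3.07 + 2×2.53 = 8.13 m.
Hydraulic radius R = A/P = 7.767/8.13 = 0.9554 m.
From Manning's equation, S = [nQ / (1 A R^(2/3))]² = [0.031 × 25.5 / (1 × 7.767 × 0.9554^(2/3))]² = 0.011.

S = 0.011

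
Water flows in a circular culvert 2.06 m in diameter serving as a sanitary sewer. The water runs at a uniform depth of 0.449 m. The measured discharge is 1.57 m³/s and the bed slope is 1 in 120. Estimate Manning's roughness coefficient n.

For a circular section of diameter D = 2.06 m at depth y = 0.449 m, the central angle is θ = 2 arccos(1 − 2y/D) = 1.943 rad. Then A = (D²/8)(θ − sin θ) = 0.5365 m² and P = Dθ/2 = 2.001 m.
Hydraulic radius R = A/P = 0.5365/2.001 = 0.2681 m.
Rearranging Manning's equation: n = (1/Q) A R^(2/3) S^(1/2) = (1/1.57) × 0.5365 × 0.2681^(2/3) × √0.008333 = 0.013.

n = 0.013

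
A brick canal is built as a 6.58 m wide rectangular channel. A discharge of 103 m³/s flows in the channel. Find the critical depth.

For a rectangular channel, critical depth y_c = (q²/g)^(1/3) where q = Q/b = 103/6.58 = 15.65 m²/s.
So y_c = (15.65²/9.81)^(1/3) = 2.92 m.

y_c = 2.92 m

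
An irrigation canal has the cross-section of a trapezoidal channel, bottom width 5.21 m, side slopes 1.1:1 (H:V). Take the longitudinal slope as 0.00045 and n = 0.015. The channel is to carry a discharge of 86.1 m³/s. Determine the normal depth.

y_n = 3.84 m

Manning's equation rearranged: A R^(2/3) = nQ / (1·√S) = 0.015 × 86.1 / (√0.00045) = 60.88.
Try y = 4.61 m: A R^(2/3) = 87.43 — over.
Try y = 2.87 m: A R^(2/3) = 34.84 — short.
Try y = 3.84 m: A R^(2/3) = 60.88 — matches.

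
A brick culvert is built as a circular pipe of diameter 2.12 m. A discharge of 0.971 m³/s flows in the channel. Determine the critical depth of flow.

At critical depth, Q² T / (g A³) = 1, i.e. A³/T = Q²/g = 0.971²/9.81 = 0.09611.
At y = 0.385 m: A³/T = 0.05127 — low.
At y = 0.512 m: A³/T = 0.1564 — high.
At y = 0.452 m: A³/T = 0.09614 — close enough.

y_c = 0.452 m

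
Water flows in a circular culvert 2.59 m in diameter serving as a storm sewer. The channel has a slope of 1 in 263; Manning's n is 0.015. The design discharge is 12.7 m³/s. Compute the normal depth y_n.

Manning's equation rearranged: A R^(2/3) = nQ / (1·√S) = 0.015 × 12.7 / (√0.003802) = 3.089.
At y = 2.04 m: A R^(2/3) = 3.794 — too large.
At y = 1.39 m: A R^(2/3) = 2.219 — too small.
At y = 1.73 m: A R^(2/3) = 3.099 — ≈ 3.089.

y_n = 1.73 m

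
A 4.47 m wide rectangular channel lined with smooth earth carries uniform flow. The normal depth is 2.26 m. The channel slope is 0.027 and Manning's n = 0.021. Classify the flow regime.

Flow area A = b·y = 4.47 × 2.26 = 10.1 m². Wetted perimeter P = b + 2y = 4.47 + 2×2.26 = 8.99 m.
Hydraulic radius R = A/P = 10.1/8.99 = 1.124 m.
V = (1/n) R^(2/3) √S = (1/0.021) × 1.124^(2/3) × √0.027 = 8.457 m/s. Hydraulic depth D_h = A/T = 10.1/4.47 = 2.26 m.
Froude number Fr = V/√(g·D_h) = 8.457/√(9.81×2.26) = 1.8, which is greater than 1, so the flow is supercritical.

supercritical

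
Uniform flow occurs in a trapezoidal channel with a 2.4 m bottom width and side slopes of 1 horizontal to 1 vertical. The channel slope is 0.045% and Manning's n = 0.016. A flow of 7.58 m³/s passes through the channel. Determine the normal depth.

y_n = 1.55 m

Manning's equation rearranged: A R^(2/3) = nQ / (1·√S) = 0.016 × 7.58 / (√0.00045) = 5.717.
Try y = 1.75 m: A R^(2/3) = 7.205 — over.
Try y = 1.28 m: A R^(2/3) = 4 — short.
Try y = 1.55 m: A R^(2/3) = 5.718 — close enough.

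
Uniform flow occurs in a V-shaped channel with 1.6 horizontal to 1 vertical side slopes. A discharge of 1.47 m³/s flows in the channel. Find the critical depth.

y_c = 0.703 m

At critical depth, Q² T / (g A³) = 1, i.e. A³/T = Q²/g = 1.47²/9.81 = 0.2203.
Trying y = 0.769 m: A³/T = 0.3442 — high.
Trying y = 0.566 m: A³/T = 0.07435 — low.
Trying y = 0.703 m: A³/T = 0.2198 — matches.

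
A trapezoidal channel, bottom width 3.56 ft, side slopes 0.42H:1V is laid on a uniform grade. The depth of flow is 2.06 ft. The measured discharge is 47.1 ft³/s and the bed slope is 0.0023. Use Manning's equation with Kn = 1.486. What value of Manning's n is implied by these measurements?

n = 0.015

With bottom width b = 3.56 ft and side slope z = 0.42: A = (b + zy)y = (3.56 + 0.42×2.06)×2.06 = 9.116 ft²; P = b + 2y√(1+z²) = 3.56 + 2×2.06×1.085 = 8.029 ft.
Hydraulic radius R = A/P = 9.116/8.029 = 1.135 ft.
Rearranging Manning's equation: n = (1.486/Q) A R^(2/3) S^(1/2) = (1.486/47.1) × 9.116 × 1.135^(2/3) × √0.0023 = 0.015.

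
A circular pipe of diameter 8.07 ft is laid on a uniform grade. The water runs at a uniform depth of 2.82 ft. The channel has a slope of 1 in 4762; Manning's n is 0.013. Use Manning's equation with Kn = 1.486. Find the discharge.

Q = 35.5 ft³/s

For a circular section of diameter D = 8.07 ft at depth y = 2.82 ft, the central angle is θ = 2 arccos(1 − 2y/D) = 2.53 rad. Then A = (D²/8)(θ − sin θ) = 15.92 ft² and P = Dθ/2 = 10.21 ft.
Hydraulic radius R = A/P = 15.92/10.21 = 1.56 ft.
Manning's equation: Q = (1.486/n) A R^(2/3) S^(1/2) = (1.486/0.013) × 15.92 × 1.56^(2/3) × 0.00021^(1/2) = 35.5 ft³/s.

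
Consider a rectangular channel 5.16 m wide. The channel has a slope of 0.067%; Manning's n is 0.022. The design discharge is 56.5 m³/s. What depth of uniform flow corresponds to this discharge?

y_n = 6.23 m

Manning's equation rearranged: A R^(2/3) = nQ / (1·√S) = 0.022 × 56.5 / (√0.00067) = 48.02.
At y = 4.85 m: A R^(2/3) = 35.42 — low.
At y = 7.12 m: A R^(2/3) = 56.24 — high.
At y = 6.23 m: A R^(2/3) = 48 — close enough.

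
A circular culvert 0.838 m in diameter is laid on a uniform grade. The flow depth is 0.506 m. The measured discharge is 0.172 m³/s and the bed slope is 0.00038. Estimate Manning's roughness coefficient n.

n = 0.015

For a circular section of diameter D = 0.838 m at depth y = 0.506 m, the central angle is θ = 2 arccos(1 − 2y/D) = 3.56 rad. Then A = (D²/8)(θ − sin θ) = 0.3481 m² and P = Dθ/2 = 1.492 m.
Hydraulic radius R = A/P = 0.3481/1.492 = 0.2334 m.
Rearranging Manning's equation: n = (1/Q) A R^(2/3) S^(1/2) = (1/0.172) × 0.3481 × 0.2334^(2/3) × √0.00038 = 0.015.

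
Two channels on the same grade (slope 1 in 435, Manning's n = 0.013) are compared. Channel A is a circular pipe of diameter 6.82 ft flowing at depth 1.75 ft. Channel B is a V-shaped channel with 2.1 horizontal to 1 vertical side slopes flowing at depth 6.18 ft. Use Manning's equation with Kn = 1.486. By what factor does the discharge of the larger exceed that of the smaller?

21.1

Channel A: For a circular section of diameter D = 6.82 ft at depth y = 1.75 ft, the central angle is θ = 2 arccos(1 − 2y/D) = 2.125 rad. Then A = (D²/8)(θ − sin θ) = 7.409 ft² and P = Dθ/2 = 7.245 ft. Hydraulic radius R = A/P = 7.409/7.245 = 1.023 ft. Q_A = (1.486/0.013)·7.409·1.023^(2/3)·√0.002299 = 41.21 ft³/s.
Channel B: For a triangular section with side slope z = 2.1: A = zy² = 2.1×6.18² = 80.2 ft²; P = 2y√(1+z²) = 2×6.18×2.326 = 28.75 ft. Hydraulic radius R = A/P = 80.2/28.75 = 2.79 ft. Q_B = (1.486/0.013)·80.2·2.79^(2/3)·√0.002299 = 871.1 ft³/s.
The larger discharge is 871.1 ft³/s and the smaller is 41.21 ft³/s; the ratio is 21.1.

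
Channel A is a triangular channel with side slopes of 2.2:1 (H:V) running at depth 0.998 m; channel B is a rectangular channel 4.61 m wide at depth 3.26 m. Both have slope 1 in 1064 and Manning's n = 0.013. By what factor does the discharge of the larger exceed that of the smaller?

14.2

Channel A: For a triangular section with side slope z = 2.2: A = zy² = 2.2×0.998² = 2.191 m²; P = 2y√(1+z²) = 2×0.998×2.417 = 4.824 m. Hydraulic radius R = A/P = 2.191/4.824 = 0.4543 m. Q_A = (1/0.013)·2.191·0.4543^(2/3)·√0.0009398 = 3.054 m³/s.
Channel B: Flow area A = b·y = 4.61 × 3.26 = 15.03 m². Wetted perimeter P = b + 2y = 4.61 + 2×3.26 = 11.13 m. Hydraulic radius R = A/P = 15.03/11.13 = 1.35 m. Q_B = (1/0.013)·15.03·1.35^(2/3)·√0.0009398 = 43.3 m³/s.
The larger discharge is 43.3 m³/s and the smaller is 3.054 m³/s; the ratio is 14.2.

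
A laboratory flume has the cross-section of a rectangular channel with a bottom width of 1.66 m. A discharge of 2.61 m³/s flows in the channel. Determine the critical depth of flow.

For a rectangular channel, critical depth y_c = (q²/g)^(1/3) where q = Q/b = 2.61/1.66 = 1.572 m²/s.
So y_c = (1.572²/9.81)^(1/3) = 0.632 m.

y_c = 0.632 m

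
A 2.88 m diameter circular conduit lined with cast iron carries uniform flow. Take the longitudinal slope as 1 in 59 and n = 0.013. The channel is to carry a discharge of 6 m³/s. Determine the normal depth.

Manning's equation rearranged: A R^(2/3) = nQ / (1·√S) = 0.013 × 6 / (√0.01695) = 0.5991.
Trying y = 0.539 m: A R^(2/3) = 0.4005 — too small.
Trying y = 0.658 m: A R^(2/3) = 0.5991 — close enough.

y_n = 0.658 m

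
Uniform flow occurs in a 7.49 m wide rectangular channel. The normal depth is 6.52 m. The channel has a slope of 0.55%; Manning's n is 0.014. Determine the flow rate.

Q = 461 m³/s

Flow area A = b·y = 7.49 × 6.52 = 48.83 m². Wetted perimeter P = b + 2y = 7.49 + 2×6.52 = 20.53 m.
Hydraulic radius R = A/P = 48.83/20.53 = 2.379 m.
Manning's equation: Q = (1/n) A R^(2/3) S^(1/2) = (1/0.014) × 48.83 × 2.379^(2/3) × 0.0055^(1/2) = 461 m³/s.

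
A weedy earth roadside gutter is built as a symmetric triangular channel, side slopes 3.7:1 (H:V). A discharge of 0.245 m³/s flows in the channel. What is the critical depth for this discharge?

At critical depth, Q² T / (g A³) = 1, i.e. A³/T = Q²/g = 0.245²/9.81 = 0.006119.
At y = 0.2 m: A³/T = 0.00219 — short.
At y = 0.307 m: A³/T = 0.01867 — over.
At y = 0.246 m: A³/T = 0.006167 — ≈ 0.006119.

y_c = 0.246 m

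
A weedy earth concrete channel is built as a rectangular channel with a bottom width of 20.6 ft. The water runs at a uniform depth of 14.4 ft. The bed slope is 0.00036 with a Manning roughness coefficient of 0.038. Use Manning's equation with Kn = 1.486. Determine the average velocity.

V = 2.45 ft/s

Flow area A = b·y = 20.6 × 14.4 = 296.6 ft². Wetted perimeter P = b + 2y = 20.6 + 2×14.4 = 49.4 ft.
Hydraulic radius R = A/P = 296.6/49.4 = 6.005 ft.
From Manning's equation, V = (1.486/n) R^(2/3) S^(1/2) = (1.486/0.038) × 6.005^(2/3) × 0.00036^(1/2) = 2.45 ft/s.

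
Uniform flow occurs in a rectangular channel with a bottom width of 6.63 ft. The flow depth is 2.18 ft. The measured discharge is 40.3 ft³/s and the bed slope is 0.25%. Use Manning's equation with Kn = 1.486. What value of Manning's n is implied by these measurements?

n = 0.032

Flow area A = b·y = 6.63 × 2.18 = 14.45 ft². Wetted perimeter P = b + 2y = 6.63 + 2×2.18 = 10.99 ft.
Hydraulic radius R = A/P = 14.45/10.99 = 1.315 ft.
Rearranging Manning's equation: n = (1.486/Q) A R^(2/3) S^(1/2) = (1.486/40.3) × 14.45 × 1.315^(2/3) × √0.0025 = 0.032.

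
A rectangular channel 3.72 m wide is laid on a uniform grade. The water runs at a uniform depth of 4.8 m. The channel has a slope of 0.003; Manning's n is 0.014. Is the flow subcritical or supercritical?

Flow area A = b·y = 3.72 × 4.8 = 17.86 m². Wetted perimeter P = b + 2y = 3.72 + 2×4.8 = 13.32 m.
Hydraulic radius R = A/P = 17.86/13.32 = 1.341 m.
V = (1/n) R^(2/3) √S = (1/0.014) × 1.341^(2/3) × √0.003 = 4.756 m/s. Hydraulic depth D_h = A/T = 17.86/3.72 = 4.8 m.
Froude number Fr = V/√(g·D_h) = 4.756/√(9.81×4.8) = 0.693, which is less than 1, so the flow is subcritical.

subcritical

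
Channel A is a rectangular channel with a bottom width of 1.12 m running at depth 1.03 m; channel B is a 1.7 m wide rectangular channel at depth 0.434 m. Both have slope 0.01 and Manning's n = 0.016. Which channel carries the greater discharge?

Channel A: Flow area A = b·y = 1.12 × 1.03 = 1.154 m². Wetted perimeter P = b + 2y = 1.12 + 2×1.03 = 3.18 m. Hydraulic radius R = A/P = 1.154/3.18 = 0.3628 m. Q_A = (1/0.016)·1.154·0.3628^(2/3)·√0.01 = 3.667 m³/s.
Channel B: Flow area A = b·y = 1.7 × 0.434 = 0.7378 m². Wetted perimeter P = b + 2y = 1.7 + 2×0.434 = 2.568 m. Hydraulic radius R = A/P = 0.7378/2.568 = 0.2873 m. Q_B = (1/0.016)·0.7378·0.2873^(2/3)·√0.01 = 2.008 m³/s.
Q_A = 3.667 m³/s vs Q_B = 2.008 m³/s, so channel A carries more.

channel A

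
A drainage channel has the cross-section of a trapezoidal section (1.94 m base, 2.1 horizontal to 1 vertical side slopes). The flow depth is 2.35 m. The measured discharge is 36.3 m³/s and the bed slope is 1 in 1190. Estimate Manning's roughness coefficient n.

n = 0.015

With bottom width b = 1.94 m and side slope z = 2.1: A = (b + zy)y = (1.94 + 2.1×2.35)×2.35 = 16.16 m²; P = b + 2y√(1+z²) = 1.94 + 2×2.35×2.326 = 12.87 m.
Hydraulic radius R = A/P = 16.16/12.87 = 1.255 m.
Rearranging Manning's equation: n = (1/Q) A R^(2/3) S^(1/2) = (1/36.3) × 16.16 × 1.255^(2/3) × √0.0008403 = 0.015.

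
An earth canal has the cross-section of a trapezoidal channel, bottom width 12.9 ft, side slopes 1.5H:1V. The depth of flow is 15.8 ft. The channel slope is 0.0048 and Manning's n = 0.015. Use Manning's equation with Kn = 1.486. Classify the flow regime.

supercritical

With bottom width b = 12.9 ft and side slope z = 1.5: A = (b + zy)y = (12.9 + 1.5×15.8)×15.8 = 578.3 ft²; P = b + 2y√(1+z²) = 12.9 + 2×15.8×1.803 = 69.87 ft.
Hydraulic radius R = A/P = 578.3/69.87 = 8.277 ft.
V = (1.486/n) R^(2/3) √S = (1.486/0.015) × 8.277^(2/3) × √0.0048 = 28.08 ft/s. Hydraulic depth D_h = A/T = 578.3/60.3 = 9.59 ft.
Froude number Fr = V/√(g·D_h) = 28.08/√(32.2×9.59) = 1.6, which is greater than 1, so the flow is supercritical.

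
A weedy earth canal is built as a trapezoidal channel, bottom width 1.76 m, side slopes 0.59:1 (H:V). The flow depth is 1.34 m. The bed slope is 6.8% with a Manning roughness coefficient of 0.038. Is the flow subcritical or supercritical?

supercritical

With bottom width b = 1.76 m and side slope z = 0.59: A = (b + zy)y = (1.76 + 0.59×1.34)×1.34 = 3.418 m²; P = b + 2y√(1+z²) = 1.76 + 2×1.34×1.161 = 4.872 m.
Hydraulic radius R = A/P = 3.418/4.872 = 0.7016 m.
V = (1/n) R^(2/3) √S = (1/0.038) × 0.7016^(2/3) × √0.068 = 5.418 m/s. Hydraulic depth D_h = A/T = 3.418/3.341 = 1.023 m.
Froude number Fr = V/√(g·D_h) = 5.418/√(9.81×1.023) = 1.71, which is greater than 1, so the flow is supercritical.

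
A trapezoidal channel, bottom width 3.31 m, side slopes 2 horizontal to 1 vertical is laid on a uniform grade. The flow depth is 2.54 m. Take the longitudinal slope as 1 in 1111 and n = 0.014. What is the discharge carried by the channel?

With bottom width b = 3.31 m and side slope z = 2: A = (b + zy)y = (3.31 + 2×2.54)×2.54 = 21.31 m²; P = b + 2y√(1+z²) = 3.31 + 2×2.54×2.236 = 14.67 m.
Hydraulic radius R = A/P = 21.31/14.67 = 1.453 m.
Manning's equation: Q = (1/n) A R^(2/3) S^(1/2) = (1/0.014) × 21.31 × 1.453^(2/3) × 0.0009001^(1/2) = 58.6 m³/s.

Q = 58.6 m³/s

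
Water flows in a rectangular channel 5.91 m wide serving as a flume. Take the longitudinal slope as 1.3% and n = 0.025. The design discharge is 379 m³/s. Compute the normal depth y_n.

y_n = 8.36 m

Manning's equation rearranged: A R^(2/3) = nQ / (1·√S) = 0.025 × 379 / (√0.013) = 83.1.
Try y = 9.43 m: A R^(2/3) = 95.69 — over.
Try y = 8.36 m: A R^(2/3) = 83.15 — close enough.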